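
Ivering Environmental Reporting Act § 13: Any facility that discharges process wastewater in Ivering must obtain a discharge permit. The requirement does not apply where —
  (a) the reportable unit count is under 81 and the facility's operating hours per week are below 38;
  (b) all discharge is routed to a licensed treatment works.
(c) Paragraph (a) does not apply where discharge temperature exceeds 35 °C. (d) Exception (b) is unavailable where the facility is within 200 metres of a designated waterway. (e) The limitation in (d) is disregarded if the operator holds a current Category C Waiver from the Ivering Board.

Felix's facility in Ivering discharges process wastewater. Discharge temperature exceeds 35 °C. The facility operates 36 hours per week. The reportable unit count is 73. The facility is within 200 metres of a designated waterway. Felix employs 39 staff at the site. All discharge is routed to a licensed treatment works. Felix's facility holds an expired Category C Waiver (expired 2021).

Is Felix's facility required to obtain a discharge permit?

Yes — Felix's facility must obtain a discharge permit.

Exception (a): the reportable unit count is 73, under the 81 limit; the facility's operating hours per week are 36, below the 38 limit — every condition holds. But applying paragraph (c): (c) is triggered — discharge temperature exceeds 35 °C. So (a) is unavailable.
Exception (b)'s conditions are all satisfied: discharge is routed to a licensed treatment works. But applying paragraphs (d)–(e): (d) operates against (b): the facility is within 200 m of a designated waterway. (e), which would lift (d), is inapplicable — there is no Category C Waiver in force. Exception (b) does not apply.
No exception displaces § 13.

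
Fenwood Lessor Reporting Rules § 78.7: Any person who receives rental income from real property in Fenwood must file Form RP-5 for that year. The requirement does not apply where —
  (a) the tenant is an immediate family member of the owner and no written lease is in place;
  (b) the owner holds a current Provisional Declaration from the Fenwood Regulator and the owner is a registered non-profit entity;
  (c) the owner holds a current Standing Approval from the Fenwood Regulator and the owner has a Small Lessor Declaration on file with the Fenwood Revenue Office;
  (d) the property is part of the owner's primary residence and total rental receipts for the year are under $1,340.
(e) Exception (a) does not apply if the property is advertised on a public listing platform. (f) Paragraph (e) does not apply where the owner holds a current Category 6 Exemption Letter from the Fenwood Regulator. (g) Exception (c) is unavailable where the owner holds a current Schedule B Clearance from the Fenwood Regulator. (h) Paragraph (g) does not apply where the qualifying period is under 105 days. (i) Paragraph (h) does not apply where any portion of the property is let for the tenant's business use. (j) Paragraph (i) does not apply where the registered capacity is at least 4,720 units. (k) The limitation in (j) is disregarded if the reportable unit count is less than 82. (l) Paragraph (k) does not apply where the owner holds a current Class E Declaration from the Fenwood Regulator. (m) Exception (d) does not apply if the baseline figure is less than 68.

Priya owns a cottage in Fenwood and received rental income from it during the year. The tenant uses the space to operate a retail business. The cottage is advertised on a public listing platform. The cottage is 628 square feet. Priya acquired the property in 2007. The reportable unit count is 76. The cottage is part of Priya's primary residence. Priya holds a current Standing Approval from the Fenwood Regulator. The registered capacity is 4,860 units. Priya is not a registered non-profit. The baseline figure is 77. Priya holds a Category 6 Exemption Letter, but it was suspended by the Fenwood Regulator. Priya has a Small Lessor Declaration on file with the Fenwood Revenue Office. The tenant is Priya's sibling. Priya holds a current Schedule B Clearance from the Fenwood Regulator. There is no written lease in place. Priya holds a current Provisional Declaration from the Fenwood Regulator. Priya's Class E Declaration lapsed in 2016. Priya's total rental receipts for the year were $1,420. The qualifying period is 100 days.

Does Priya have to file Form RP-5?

Yes — Priya must file Form RP-5.

Exception (a): the tenant is an immediate family member; there is no written lease — every condition holds. Turning to paragraphs (e)–(f): (e) operates against (a): the property is publicly advertised. (f) is not engaged (there is no Category 6 Exemption Letter in force), so (e) stands. Exception (a) does not apply.
Exception (b) requires that the owner is a registered non-profit entity; but Priya is not a registered non-profit, so (b) is unavailable.
Exception (c): a current Standing Approval is held; a Small Lessor Declaration is on file — every condition holds. However, paragraphs (g)–(l) must be considered: (g) operates against (c): a current Schedule B Clearance is held. (h) would limit (g) — the qualifying period is 100 days, under the 105 days limit — but (i) sets (h) aside: (i) is engaged — the space is let for business use. (j) would limit (i) — the registered capacity is 4,860 units, meeting the 4,720 units threshold — but (k) sets (j) aside: (k) operates — the reportable unit count is 76, less than the 82 limit. (l) is inapplicable (there is no Class E Declaration in force), so (k) stands. Exception (c) does not apply.
Exception (d) requires that total rental receipts for the year are under $1,340; but total rental receipts for the year are $1,420, not under $1,340, so (d) is unavailable.
No exception is made out. Priya falls within the general rule.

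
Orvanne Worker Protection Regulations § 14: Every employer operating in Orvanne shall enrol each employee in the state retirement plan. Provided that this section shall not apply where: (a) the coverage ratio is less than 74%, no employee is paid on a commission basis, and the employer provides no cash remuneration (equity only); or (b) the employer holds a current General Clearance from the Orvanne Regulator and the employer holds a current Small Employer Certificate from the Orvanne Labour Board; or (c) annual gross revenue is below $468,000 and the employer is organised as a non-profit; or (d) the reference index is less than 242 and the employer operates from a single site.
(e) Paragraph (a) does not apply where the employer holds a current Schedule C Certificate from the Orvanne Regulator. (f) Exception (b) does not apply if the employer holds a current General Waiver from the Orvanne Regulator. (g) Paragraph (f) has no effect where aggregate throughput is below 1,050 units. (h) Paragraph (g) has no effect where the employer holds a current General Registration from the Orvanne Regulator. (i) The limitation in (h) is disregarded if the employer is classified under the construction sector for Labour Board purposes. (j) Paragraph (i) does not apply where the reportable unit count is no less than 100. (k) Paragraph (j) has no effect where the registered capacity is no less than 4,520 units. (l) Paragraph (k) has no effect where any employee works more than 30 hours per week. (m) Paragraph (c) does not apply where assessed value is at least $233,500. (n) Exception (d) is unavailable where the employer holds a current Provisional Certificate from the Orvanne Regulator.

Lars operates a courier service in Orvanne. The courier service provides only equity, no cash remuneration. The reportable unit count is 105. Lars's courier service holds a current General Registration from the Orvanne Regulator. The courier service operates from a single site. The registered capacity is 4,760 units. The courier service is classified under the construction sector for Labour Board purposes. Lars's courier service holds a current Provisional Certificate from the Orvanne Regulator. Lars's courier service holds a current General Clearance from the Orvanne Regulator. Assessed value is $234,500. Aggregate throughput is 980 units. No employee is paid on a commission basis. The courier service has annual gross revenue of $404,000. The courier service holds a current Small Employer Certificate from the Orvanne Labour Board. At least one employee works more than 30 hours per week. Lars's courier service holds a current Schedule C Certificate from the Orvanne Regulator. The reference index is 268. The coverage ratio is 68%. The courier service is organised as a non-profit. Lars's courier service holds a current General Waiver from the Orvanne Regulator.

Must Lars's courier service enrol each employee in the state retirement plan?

All of (a)'s requirements are met (the coverage ratio is 68%, less than the 74% limit; no employee is paid on commission; remuneration is equity-only). However, paragraph (e) must be considered: (e) operates — a current Schedule C Certificate is held. (a) is therefore removed.
All of (b)'s requirements are met (a current General Clearance is held; a current Small Employer Certificate is held). Turning to paragraphs (f)–(l): (f) operates — a current General Waiver is held. (g) is triggered (aggregate throughput is 980 units, below the 1,050 units limit), but is overridden by (h): (h) is engaged — a current General Registration is held. (i) would limit (h) — the courier service is classified under the construction sector — but (j) sets (i) aside: (j) operates — the reportable unit count is 105, meeting the 100 threshold. (k) would limit (j) — the registered capacity is 4,760 units, meeting the 4,520 units threshold — but (l) sets (k) aside: (l) operates against (k): at least one employee exceeds 30 hours/week. So (b) is unavailable.
Exception (c) is satisfied on its face — annual gross revenue is $404,000, below the $468,000 limit; the employer is a non-profit. But applying paragraph (m): (m) applies — assessed value is $234,500, meeting the $233,500 threshold. Exception (c) does not apply.
Exception (d) fails — the reference index is 268, not less than 242.
No exception displaces § 14.

Yes — Lars's courier service must enrol each employee in the state retirement plan.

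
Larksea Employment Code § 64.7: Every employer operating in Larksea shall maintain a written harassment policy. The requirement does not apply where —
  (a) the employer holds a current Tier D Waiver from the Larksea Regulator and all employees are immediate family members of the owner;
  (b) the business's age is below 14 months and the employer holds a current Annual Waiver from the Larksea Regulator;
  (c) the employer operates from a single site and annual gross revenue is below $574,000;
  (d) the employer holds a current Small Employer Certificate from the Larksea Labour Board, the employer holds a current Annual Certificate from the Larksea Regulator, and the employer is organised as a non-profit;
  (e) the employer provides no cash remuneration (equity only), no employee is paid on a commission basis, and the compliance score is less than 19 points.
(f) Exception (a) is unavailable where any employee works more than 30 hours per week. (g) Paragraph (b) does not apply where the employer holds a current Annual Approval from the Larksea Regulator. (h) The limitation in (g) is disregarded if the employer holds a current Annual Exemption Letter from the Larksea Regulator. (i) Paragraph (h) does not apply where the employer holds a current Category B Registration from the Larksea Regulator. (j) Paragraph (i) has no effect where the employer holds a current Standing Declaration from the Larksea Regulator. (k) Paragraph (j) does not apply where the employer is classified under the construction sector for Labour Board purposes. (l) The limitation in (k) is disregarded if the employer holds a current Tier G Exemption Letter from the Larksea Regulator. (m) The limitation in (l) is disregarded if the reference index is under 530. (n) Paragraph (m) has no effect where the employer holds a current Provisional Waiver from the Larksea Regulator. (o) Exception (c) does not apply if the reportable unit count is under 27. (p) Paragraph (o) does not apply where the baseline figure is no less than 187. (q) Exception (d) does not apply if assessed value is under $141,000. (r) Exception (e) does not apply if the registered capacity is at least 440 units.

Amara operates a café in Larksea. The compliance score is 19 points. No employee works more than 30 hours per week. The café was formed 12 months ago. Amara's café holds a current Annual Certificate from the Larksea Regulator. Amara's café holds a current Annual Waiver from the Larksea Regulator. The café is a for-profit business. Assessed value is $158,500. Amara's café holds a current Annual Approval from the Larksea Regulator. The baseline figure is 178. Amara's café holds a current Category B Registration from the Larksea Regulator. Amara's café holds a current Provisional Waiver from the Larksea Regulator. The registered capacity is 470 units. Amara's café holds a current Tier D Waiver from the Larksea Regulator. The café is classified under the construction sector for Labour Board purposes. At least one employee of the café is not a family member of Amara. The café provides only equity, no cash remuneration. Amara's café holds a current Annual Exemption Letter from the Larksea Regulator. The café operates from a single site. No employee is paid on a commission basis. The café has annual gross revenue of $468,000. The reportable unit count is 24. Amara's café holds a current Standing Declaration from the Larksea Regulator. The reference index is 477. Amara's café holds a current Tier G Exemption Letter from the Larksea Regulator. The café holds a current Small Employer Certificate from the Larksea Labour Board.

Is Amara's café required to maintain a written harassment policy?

No — exception (b) applies; Amara's café is not required to maintain a written harassment policy.

Exception (a) does not apply: at least one employee is not a family member.
Exception (b)'s conditions are all satisfied: the business's age is 12 months, below the 14 months limit; a current Annual Waiver is held. As to paragraphs (g)–(n): (g) would limit (b) — a current Annual Approval is held — but (h) sets (g) aside: (h) operates — a current Annual Exemption Letter is held. (i) applies (a current Category B Registration is held), but is displaced by (j): (j) is triggered — a current Standing Declaration is held. (k) would limit (j) — the café is classified under the construction sector — but (l) sets (k) aside: (l) is triggered — a current Tier G Exemption Letter is held. (m) applies (the reference index is 477, under the 530 limit), but is displaced by (n): (n) applies — a current Provisional Waiver is held. Exception (b) stands.
Exception (c): the employer operates from a single site; annual gross revenue is $468,000, below the $574,000 limit — every condition holds. Turning to paragraphs (o)–(p): (o) operates against (c): the reportable unit count is 24, under the 27 limit. (p), which would lift (o), does not operate here — the baseline figure is 178, short of 187. Exception (c) does not apply.
Exception (d) does not apply: the employer is for-profit.
Exception (e) fails — the compliance score is 19 points, not less than 19 points.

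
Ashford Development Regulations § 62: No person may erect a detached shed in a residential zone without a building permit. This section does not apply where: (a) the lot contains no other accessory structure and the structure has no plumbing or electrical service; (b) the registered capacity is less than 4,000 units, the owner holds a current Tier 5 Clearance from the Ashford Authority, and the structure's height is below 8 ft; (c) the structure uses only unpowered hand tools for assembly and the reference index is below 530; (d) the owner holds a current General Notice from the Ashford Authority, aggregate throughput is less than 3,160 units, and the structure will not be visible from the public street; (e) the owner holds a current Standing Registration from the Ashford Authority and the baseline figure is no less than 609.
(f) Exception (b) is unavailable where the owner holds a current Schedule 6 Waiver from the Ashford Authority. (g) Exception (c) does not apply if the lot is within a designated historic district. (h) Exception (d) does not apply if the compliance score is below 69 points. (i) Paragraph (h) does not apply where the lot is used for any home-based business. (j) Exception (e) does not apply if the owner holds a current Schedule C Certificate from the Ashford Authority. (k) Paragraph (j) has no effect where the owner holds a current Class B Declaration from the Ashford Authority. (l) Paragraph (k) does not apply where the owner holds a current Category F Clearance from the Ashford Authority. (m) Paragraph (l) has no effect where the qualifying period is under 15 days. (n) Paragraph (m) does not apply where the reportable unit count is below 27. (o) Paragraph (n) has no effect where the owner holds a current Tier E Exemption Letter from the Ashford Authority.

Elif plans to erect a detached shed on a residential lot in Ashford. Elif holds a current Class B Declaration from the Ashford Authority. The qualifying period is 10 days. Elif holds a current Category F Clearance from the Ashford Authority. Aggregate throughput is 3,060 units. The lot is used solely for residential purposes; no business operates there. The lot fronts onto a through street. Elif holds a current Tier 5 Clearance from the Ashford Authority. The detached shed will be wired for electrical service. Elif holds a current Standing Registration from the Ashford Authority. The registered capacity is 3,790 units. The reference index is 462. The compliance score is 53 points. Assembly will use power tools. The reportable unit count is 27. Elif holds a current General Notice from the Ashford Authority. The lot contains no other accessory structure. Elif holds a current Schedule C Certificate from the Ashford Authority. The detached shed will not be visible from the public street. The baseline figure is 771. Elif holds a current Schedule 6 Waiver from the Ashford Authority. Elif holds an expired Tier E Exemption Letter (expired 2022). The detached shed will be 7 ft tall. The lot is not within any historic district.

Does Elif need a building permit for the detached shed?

No — exception (e) applies; Elif does not need a building permit.

Exception (a) does not apply: electrical service is planned.
Exception (b)'s conditions are all satisfied: the registered capacity is 3,790 units, less than the 4,000 units limit; a current Tier 5 Clearance is held; the structure's height is 7 ft, below the 8 ft limit. But: (f) is engaged — a current Schedule 6 Waiver is held. So (b) is unavailable.
Exception (c) fails — assembly uses power tools.
Exception (d)'s conditions are all satisfied: a current General Notice is held; aggregate throughput is 3,060 units, less than the 3,160 units limit; the structure will not be visible from the street. Turning to paragraphs (h)–(i): (h) operates against (d): the compliance score is 53 points, below the 69 points limit. (i) is inapplicable (the lot is solely residential), so (h) stands. (d) is therefore removed.
Exception (e) is satisfied on its face — a current Standing Registration is held; the baseline figure is 771, meeting the 609 threshold. Under paragraphs (j)–(o): (j) would limit (e) — a current Schedule C Certificate is held — but (k) sets (j) aside: (k) operates against (j): a current Class B Declaration is held. (l) would limit (k) — a current Category F Clearance is held — but (m) sets (l) aside: (m) operates against (l): the qualifying period is 10 days, under the 15 days limit. (n), which would lift (m), is not triggered — the reportable unit count is 27, not below 27. (e) remains available.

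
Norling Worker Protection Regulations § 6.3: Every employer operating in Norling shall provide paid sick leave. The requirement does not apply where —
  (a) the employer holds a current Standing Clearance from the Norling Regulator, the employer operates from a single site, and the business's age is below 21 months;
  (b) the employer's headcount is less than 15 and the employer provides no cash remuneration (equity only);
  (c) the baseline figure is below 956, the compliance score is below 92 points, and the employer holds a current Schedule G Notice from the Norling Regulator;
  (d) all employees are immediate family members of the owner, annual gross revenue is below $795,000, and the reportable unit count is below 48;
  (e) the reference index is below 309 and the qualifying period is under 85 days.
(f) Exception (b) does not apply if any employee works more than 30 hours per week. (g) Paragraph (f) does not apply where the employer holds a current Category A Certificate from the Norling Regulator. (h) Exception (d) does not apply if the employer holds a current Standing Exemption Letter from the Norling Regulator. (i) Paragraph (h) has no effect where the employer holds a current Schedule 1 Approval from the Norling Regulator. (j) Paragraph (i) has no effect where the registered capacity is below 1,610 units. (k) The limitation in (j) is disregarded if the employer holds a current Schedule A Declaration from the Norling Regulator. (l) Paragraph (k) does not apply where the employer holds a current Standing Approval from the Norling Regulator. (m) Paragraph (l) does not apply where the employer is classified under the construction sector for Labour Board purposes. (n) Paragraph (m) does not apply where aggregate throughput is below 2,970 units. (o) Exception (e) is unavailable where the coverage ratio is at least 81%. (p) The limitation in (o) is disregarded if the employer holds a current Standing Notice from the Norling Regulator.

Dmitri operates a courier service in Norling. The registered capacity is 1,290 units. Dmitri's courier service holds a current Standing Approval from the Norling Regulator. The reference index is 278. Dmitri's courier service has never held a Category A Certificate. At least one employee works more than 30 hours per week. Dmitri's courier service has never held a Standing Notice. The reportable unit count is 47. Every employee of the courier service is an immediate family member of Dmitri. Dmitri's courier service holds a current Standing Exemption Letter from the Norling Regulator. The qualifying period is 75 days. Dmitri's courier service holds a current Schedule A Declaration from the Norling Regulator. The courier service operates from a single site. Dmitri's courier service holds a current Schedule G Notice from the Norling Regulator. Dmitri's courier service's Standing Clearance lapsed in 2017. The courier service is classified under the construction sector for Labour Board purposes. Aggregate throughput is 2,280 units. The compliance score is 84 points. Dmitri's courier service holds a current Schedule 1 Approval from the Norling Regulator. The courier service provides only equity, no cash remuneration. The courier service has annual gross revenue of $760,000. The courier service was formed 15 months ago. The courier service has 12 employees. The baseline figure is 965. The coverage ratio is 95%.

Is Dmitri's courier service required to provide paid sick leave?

Yes — Dmitri's courier service must provide paid sick leave.

Exception (a) requires that the employer holds a current Standing Clearance from the Norling Regulator; but there is no Standing Clearance in force, so (a) is unavailable.
Exception (b)'s conditions are all satisfied: the employer's headcount is 12, less than the 15 limit; remuneration is equity-only. But: (f) operates against (b): at least one employee exceeds 30 hours/week. (g) is inapplicable (no current Category A Certificate is held), so (f) stands. (b) is therefore removed.
Exception (c) does not apply: the baseline figure is 965, not below 956.
Exception (d)'s conditions are all satisfied: every employee is an immediate family member; annual gross revenue is $760,000, below the $795,000 limit; the reportable unit count is 47, below the 48 limit. However, paragraphs (h)–(n) must be considered: (h) is engaged — a current Standing Exemption Letter is held. (i) would limit (h) — a current Schedule 1 Approval is held — but (j) sets (i) aside: (j) applies — the registered capacity is 1,290 units, below the 1,610 units limit. (k) would limit (j) — a current Schedule A Declaration is held — but (l) sets (k) aside: (l) operates — a current Standing Approval is held. (m) would limit (l) — the courier service is classified under the construction sector — but (n) sets (m) aside: (n) operates against (m): aggregate throughput is 2,280 units, below the 2,970 units limit. Exception (d) does not apply.
All of (e)'s requirements are met (the reference index is 278, below the 309 limit; the qualifying period is 75 days, under the 85 days limit). But: (o) operates against (e): the coverage ratio is 95%, meeting the 81% threshold. (p), which would lift (o), does not operate here — the Standing Notice is not current. So (e) is unavailable.
No exception applies. The general rule governs.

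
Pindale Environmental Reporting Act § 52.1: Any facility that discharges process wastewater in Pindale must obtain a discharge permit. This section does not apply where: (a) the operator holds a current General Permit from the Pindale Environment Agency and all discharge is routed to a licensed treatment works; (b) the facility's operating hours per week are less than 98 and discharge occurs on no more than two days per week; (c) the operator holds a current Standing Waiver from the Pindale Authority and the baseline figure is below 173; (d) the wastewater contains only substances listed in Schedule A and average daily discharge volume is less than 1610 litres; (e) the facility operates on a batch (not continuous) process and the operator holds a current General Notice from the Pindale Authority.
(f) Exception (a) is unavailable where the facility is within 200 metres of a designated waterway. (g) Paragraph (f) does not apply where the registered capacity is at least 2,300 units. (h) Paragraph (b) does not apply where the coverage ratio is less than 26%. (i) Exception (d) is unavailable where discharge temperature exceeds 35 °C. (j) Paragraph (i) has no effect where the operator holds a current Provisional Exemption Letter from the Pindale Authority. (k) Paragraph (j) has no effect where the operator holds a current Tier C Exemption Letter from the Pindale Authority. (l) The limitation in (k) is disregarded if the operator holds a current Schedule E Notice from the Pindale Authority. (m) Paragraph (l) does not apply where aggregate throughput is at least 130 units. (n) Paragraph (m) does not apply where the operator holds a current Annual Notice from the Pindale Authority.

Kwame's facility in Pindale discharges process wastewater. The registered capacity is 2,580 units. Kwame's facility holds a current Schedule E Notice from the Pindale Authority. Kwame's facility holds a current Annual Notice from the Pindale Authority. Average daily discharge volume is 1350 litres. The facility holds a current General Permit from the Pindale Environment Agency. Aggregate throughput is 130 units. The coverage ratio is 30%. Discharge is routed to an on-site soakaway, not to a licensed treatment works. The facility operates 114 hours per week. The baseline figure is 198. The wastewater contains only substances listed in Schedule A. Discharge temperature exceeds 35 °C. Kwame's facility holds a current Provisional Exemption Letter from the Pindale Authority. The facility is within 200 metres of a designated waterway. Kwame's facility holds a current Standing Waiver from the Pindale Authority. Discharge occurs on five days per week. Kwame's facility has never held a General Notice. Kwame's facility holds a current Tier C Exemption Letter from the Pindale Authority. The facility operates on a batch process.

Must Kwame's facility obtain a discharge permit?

No — exception (d) applies; Kwame's facility is not required to obtain a discharge permit.

Exception (a) requires that all discharge is routed to a licensed treatment works; but discharge is not routed to a licensed treatment works, so (a) is unavailable.
Exception (b) does not apply: the facility's operating hours per week are 114, not less than 98.
Exception (c) does not apply: the baseline figure is 198, not below 173.
All of (d)'s requirements are met (the wastewater is Schedule-A-only; average daily discharge volume is 1350 litres, less than the 1610 litres limit). Under paragraphs (i)–(n): (i) would limit (d) — discharge temperature exceeds 35 °C — but (j) sets (i) aside: (j) operates — a current Provisional Exemption Letter is held. (k) operates (a current Tier C Exemption Letter is held), but is displaced by (l): (l) applies — a current Schedule E Notice is held. (m) is engaged (aggregate throughput is 130 units, meeting the 130 units threshold), but is itself disapplied by (n): (n) operates against (m): a current Annual Notice is held. So (d) applies.
Exception (e) does not apply: no current General Notice is held.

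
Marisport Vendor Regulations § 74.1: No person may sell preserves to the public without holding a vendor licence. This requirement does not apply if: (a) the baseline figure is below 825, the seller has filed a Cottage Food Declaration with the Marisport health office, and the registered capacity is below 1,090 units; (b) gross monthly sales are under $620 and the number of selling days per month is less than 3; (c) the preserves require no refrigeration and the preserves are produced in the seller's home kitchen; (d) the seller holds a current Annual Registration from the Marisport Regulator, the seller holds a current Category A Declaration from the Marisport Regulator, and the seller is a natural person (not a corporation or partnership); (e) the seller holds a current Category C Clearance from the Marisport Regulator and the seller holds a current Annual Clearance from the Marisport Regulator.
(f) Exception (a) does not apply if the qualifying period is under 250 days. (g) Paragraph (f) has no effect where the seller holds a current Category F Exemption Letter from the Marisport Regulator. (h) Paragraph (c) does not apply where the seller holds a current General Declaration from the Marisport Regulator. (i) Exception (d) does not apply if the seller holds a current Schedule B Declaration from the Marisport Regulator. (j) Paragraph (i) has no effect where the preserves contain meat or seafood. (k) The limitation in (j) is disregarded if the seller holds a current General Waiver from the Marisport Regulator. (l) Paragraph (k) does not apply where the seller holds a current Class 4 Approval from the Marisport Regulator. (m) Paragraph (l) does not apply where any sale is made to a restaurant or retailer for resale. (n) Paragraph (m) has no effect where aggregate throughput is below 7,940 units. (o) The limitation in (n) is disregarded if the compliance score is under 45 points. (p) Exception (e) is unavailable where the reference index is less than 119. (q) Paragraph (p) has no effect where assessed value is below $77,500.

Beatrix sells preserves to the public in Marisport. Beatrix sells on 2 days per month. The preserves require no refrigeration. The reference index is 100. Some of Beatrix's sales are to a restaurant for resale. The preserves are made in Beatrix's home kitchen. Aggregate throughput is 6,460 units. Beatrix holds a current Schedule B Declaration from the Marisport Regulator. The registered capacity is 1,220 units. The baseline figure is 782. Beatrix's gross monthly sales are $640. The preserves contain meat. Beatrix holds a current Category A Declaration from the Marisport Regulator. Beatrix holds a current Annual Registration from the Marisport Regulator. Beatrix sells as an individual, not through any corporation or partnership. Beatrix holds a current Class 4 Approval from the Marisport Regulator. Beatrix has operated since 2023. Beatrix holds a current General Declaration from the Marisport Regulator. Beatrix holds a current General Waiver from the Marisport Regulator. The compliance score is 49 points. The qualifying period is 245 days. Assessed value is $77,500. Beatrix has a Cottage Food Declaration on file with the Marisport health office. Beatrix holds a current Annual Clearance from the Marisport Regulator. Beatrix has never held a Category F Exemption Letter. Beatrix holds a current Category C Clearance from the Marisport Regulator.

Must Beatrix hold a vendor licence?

Exception (a) requires that the registered capacity is below 1,090 units; but the registered capacity is 1,220 units, not below 1,090 units, so (a) is unavailable.
Exception (b) requires that gross monthly sales are under $620; but gross monthly sales are $640, not under $620, so (b) is unavailable.
Exception (c)'s conditions are all satisfied: the preserves are shelf-stable; the preserves are home-kitchen produced. But: (h) is triggered — a current General Declaration is held. Exception (c) does not apply.
Exception (d) is satisfied on its face — a current Annual Registration is held; a current Category A Declaration is held; the seller is a natural person. Applying paragraphs (i)–(o): (i) would limit (d) — a current Schedule B Declaration is held — but (j) sets (i) aside: (j) applies — the preserves contain meat. (k) would limit (j) — a current General Waiver is held — but (l) sets (k) aside: (l) applies — a current Class 4 Approval is held. (m) would limit (l) — some sales are to a restaurant for resale — but (n) sets (m) aside: (n) operates against (m): aggregate throughput is 6,460 units, below the 7,940 units limit. (o) is not triggered (the compliance score is 49 points, not under 45 points), so (n) stands. So (d) applies.
Exception (e) is satisfied on its face — a current Category C Clearance is held; a current Annual Clearance is held. But: (p) operates against (e): the reference index is 100, less than the 119 limit. (q) is inapplicable (assessed value is $77,500, not below $77,500), so (p) stands. Exception (e) does not apply.

No — exception (d) applies; Beatrix is not required to hold a vendor licence.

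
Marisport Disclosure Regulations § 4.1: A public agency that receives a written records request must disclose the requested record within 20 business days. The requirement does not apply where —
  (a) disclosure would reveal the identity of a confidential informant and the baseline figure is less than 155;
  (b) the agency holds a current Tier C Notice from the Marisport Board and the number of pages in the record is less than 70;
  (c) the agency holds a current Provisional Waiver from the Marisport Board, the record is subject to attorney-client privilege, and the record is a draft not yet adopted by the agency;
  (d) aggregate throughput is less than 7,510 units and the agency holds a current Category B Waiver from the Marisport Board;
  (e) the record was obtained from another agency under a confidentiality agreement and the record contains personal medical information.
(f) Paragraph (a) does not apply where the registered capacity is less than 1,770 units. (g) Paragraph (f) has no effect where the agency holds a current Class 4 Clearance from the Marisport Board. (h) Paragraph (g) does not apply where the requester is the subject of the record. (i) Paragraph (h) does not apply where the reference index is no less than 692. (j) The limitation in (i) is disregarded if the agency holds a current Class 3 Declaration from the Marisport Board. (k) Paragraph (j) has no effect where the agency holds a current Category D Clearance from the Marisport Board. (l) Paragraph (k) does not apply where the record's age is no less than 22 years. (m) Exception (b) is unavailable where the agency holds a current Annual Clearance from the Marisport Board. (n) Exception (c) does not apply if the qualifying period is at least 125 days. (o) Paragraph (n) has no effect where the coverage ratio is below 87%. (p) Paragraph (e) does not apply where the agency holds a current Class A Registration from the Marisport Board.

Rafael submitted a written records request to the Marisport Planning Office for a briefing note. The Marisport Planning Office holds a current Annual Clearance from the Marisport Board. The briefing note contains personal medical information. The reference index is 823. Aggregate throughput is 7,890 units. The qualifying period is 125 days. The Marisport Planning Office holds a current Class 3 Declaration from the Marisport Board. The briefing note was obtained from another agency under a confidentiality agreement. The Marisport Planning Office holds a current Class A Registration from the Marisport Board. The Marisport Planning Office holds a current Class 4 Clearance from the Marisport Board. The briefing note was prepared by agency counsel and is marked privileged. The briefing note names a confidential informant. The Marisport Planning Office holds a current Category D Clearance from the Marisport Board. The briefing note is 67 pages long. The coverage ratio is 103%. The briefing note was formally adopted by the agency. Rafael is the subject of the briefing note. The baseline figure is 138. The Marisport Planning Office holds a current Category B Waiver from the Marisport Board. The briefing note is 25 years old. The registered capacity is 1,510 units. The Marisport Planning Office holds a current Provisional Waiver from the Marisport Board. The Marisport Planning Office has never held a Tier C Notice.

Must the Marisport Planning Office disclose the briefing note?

All of (a)'s requirements are met (the briefing note names a confidential informant; the baseline figure is 138, less than the 155 limit). But applying paragraphs (f)–(l): (f) operates against (a): the registered capacity is 1,510 units, less than the 1,770 units limit. (g) would limit (f) — a current Class 4 Clearance is held — but (h) sets (g) aside: (h) operates — Rafael is the subject of the briefing note. (i) is engaged (the reference index is 823, meeting the 692 threshold), but is displaced by (j): (j) applies — a current Class 3 Declaration is held. (k) would limit (j) — a current Category D Clearance is held — but (l) sets (k) aside: (l) applies — the record's age is 25 years, meeting the 22 years threshold. Exception (a) does not apply.
Exception (b) requires that the agency holds a current Tier C Notice from the Marisport Board; but the Tier C Notice is not current, so (b) is unavailable.
Exception (c) requires that the record is a draft not yet adopted by the agency; but the briefing note has been formally adopted, so (c) is unavailable.
Exception (d) does not apply: aggregate throughput is 7,890 units, not less than 7,510 units.
Exception (e): the briefing note was obtained under a confidentiality agreement; the briefing note contains personal medical information — every condition holds. However, paragraph (p) must be considered: (p) operates against (e): a current Class A Registration is held. So (e) is unavailable.
No exception displaces § 4.1.

Yes — the Marisport Planning Office must disclose the briefing note.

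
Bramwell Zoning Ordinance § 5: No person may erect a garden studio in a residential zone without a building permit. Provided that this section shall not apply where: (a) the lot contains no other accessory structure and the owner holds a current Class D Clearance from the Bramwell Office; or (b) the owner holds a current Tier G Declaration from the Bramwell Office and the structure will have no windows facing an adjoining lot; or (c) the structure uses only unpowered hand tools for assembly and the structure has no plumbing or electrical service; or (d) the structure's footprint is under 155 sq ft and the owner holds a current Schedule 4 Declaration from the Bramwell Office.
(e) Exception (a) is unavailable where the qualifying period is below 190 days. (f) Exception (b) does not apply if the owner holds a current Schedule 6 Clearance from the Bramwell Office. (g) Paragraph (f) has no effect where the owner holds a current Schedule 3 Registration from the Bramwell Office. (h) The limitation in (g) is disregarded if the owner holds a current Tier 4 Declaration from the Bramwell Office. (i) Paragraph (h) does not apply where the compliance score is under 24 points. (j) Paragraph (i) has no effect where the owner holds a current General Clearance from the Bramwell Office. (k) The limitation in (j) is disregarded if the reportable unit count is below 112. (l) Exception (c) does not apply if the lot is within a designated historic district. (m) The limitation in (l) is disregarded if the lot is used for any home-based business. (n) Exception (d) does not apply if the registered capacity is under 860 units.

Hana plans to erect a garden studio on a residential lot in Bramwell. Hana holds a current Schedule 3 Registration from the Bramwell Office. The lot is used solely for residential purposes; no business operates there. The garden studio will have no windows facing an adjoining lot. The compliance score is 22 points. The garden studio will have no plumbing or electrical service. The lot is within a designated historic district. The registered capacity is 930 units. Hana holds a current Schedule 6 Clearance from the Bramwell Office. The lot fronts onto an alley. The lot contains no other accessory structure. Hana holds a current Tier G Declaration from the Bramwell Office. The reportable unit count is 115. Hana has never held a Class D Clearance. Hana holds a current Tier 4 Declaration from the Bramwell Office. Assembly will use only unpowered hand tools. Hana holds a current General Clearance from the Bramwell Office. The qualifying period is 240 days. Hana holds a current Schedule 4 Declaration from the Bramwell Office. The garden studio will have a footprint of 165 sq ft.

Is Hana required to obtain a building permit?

Exception (a) requires that the owner holds a current Class D Clearance from the Bramwell Office; but there is no Class D Clearance in force, so (a) is unavailable.
Exception (b) is satisfied on its face — a current Tier G Declaration is held; no windows face an adjoining lot. But: (f) applies — a current Schedule 6 Clearance is held. (g) would limit (f) — a current Schedule 3 Registration is held — but (h) sets (g) aside: (h) operates against (g): a current Tier 4 Declaration is held. (i) would limit (h) — the compliance score is 22 points, under the 24 points limit — but (j) sets (i) aside: (j) operates against (i): a current General Clearance is held. (k) is inapplicable (the reportable unit count is 115, not below 112), so (j) stands. So (b) is unavailable.
Exception (c) is satisfied on its face — assembly uses only hand tools; there is no plumbing or electrical service. However, paragraphs (l)–(m) must be considered: (l) applies — the lot is in a historic district. (m), which would lift (l), does not operate here — the lot is solely residential. So (c) is unavailable.
Exception (d) does not apply: the structure's footprint is 165 sq ft, not under 155 sq ft.
No exception is made out. Hana falls within the general rule.

Yes — Hana must obtain a building permit.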